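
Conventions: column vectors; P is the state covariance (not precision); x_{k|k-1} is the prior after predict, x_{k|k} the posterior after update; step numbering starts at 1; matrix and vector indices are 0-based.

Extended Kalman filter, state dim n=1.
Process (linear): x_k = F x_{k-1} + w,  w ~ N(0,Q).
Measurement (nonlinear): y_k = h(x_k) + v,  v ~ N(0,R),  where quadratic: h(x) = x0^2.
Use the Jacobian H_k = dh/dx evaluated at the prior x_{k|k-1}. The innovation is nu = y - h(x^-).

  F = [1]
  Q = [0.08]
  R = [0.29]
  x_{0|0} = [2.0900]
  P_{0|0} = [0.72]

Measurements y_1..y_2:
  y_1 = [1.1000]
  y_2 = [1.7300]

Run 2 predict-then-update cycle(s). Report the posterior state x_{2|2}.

step 1: x^-=[2.0900]  P^-=[0.8000]  H_jac=[4.1800]  S=[14.2679]  K=[0.2344]  nu=[-3.2681]  x^+=[1.3240]  P^+=[0.0163]
step 2: x^-=[1.3240]  P^-=[0.0963]  H_jac=[2.6481]  S=[0.9650]  K=[0.2641]  nu=[-0.0231]  x^+=[1.3179]  P^+=[0.0289]

x_post = [1.3179]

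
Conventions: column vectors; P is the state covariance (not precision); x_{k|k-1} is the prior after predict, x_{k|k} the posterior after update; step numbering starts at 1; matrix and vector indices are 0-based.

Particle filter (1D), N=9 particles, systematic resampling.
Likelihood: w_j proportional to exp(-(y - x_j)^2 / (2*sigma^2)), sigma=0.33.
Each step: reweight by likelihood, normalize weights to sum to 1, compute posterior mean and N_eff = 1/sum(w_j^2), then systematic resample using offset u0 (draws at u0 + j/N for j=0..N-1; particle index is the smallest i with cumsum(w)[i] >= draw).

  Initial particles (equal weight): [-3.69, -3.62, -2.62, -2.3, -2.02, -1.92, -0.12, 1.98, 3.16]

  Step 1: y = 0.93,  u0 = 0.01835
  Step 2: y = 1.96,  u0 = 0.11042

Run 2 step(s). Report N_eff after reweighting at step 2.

step 1: w=[0.0000, 0.0000, 0.0000, 0.0000, 0.0000, 0.0000, 0.5000, 0.5000, 0.0000]  mean=0.9300  Neff=2.0000  idx=[6, 6, 6, 6, 6, 7, 7, 7, 7]
step 2: w=[0.0000, 0.0000, 0.0000, 0.0000, 0.0000, 0.2500, 0.2500, 0.2500, 0.2500]  mean=1.9800  Neff=4.0000  idx=[5, 5, 6, 6, 7, 7, 8, 8, 8]

N_eff = 4.0000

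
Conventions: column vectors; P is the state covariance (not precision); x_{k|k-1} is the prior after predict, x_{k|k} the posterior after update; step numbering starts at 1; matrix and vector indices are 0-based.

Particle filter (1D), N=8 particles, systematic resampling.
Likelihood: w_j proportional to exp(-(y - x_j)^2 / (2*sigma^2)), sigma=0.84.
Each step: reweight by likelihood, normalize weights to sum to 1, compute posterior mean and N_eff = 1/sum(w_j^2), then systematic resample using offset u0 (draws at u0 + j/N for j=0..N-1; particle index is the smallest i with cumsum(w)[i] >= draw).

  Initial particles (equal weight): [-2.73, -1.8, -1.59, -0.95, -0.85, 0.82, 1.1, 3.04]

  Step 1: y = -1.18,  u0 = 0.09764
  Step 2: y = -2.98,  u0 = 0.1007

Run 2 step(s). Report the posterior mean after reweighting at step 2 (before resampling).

post_mean = -1.6095

step 1: w=[0.0479, 0.2002, 0.2333, 0.2532, 0.2433, 0.0154, 0.0066, 0.0000]  mean=-1.2895  Neff=4.5369  idx=[1, 1, 2, 2, 3, 3, 4, 4]
step 2: w=[0.2585, 0.2585, 0.1763, 0.1763, 0.0374, 0.0374, 0.0278, 0.0278]  mean=-1.6095  Neff=4.9970  idx=[0, 0, 1, 1, 2, 3, 3, 7]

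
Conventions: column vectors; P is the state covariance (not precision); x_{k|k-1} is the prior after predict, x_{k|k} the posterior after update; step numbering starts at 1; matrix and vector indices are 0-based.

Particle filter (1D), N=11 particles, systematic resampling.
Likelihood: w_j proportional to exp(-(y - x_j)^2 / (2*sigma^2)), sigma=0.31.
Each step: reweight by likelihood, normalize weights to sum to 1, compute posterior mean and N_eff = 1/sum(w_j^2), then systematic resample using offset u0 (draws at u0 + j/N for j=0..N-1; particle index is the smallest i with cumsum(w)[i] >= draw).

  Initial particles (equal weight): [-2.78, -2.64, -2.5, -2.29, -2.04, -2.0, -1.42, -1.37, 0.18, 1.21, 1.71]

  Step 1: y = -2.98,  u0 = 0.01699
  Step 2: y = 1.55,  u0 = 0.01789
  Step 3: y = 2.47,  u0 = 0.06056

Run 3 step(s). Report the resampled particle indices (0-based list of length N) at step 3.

step 1: w=[0.4608, 0.3109, 0.1711, 0.0477, 0.0057, 0.0038, 0.0000, 0.0000, 0.0000, 0.0000, 0.0000]  mean=-2.6580  Neff=2.9362  idx=[0, 0, 0, 0, 0, 1, 1, 1, 1, 2, 2]
step 2: w=[0.0000, 0.0000, 0.0000, 0.0000, 0.0000, 0.0012, 0.0012, 0.0012, 0.0012, 0.4975, 0.4975]  mean=-2.5007  Neff=2.0199  idx=[9, 9, 9, 9, 9, 9, 10, 10, 10, 10, 10]
step 3: w=[0.0909, 0.0909, 0.0909, 0.0909, 0.0909, 0.0909, 0.0909, 0.0909, 0.0909, 0.0909, 0.0909]  mean=-2.5000  Neff=11.0000  idx=[0, 1, 2, 3, 4, 5, 6, 7, 8, 9, 10]

resampled_idx = [0, 1, 2, 3, 4, 5, 6, 7, 8, 9, 10]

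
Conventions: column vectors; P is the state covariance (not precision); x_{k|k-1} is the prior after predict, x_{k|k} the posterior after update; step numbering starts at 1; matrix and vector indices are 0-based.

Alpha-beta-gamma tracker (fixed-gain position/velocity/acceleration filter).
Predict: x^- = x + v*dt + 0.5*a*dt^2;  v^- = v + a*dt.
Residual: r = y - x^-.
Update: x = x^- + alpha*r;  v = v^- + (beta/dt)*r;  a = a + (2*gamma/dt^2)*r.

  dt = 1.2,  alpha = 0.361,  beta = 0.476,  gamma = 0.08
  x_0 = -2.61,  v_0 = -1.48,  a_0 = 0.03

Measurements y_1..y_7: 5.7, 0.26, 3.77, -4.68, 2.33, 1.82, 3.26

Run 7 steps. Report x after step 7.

x_post = -0.9767

step 1: x_pred=-4.3644  r=10.0644  x^+=-0.7312  v^+=2.5482  a^+=1.1483
step 2: x_pred=3.1535  r=-2.8935  x^+=2.1089  v^+=2.7784  a^+=0.8268
step 3: x_pred=6.0383  r=-2.2683  x^+=5.2194  v^+=2.8708  a^+=0.5747
step 4: x_pred=9.0782  r=-13.7582  x^+=4.1115  v^+=-1.8969  a^+=-0.9539
step 5: x_pred=1.1483  r=1.1817  x^+=1.5749  v^+=-2.5729  a^+=-0.8226
step 6: x_pred=-2.1049  r=3.9249  x^+=-0.6880  v^+=-2.0032  a^+=-0.3865
step 7: x_pred=-3.3702  r=6.6302  x^+=-0.9767  v^+=0.1629  a^+=0.3501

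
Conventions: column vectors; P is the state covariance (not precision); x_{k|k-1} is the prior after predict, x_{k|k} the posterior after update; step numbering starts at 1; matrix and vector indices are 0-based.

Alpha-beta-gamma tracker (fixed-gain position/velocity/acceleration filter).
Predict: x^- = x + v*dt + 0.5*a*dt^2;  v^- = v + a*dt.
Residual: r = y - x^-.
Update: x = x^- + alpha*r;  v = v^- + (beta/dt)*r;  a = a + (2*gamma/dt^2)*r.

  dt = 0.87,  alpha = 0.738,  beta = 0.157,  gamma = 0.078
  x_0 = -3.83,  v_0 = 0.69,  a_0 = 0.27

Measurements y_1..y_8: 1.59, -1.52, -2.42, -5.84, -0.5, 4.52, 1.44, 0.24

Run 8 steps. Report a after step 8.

step 1: x_pred=-3.1275  r=4.7175  x^+=0.3540  v^+=1.7762  a^+=1.2423
step 2: x_pred=2.3695  r=-3.8895  x^+=-0.5010  v^+=2.1551  a^+=0.4407
step 3: x_pred=1.5408  r=-3.9608  x^+=-1.3823  v^+=1.8237  a^+=-0.3757
step 4: x_pred=0.0622  r=-5.9022  x^+=-4.2936  v^+=0.4318  a^+=-1.5921
step 5: x_pred=-4.5205  r=4.0205  x^+=-1.5534  v^+=-0.2278  a^+=-0.7635
step 6: x_pred=-2.0405  r=6.5605  x^+=2.8011  v^+=0.2919  a^+=0.5887
step 7: x_pred=3.2778  r=-1.8378  x^+=1.9215  v^+=0.4723  a^+=0.2099
step 8: x_pred=2.4119  r=-2.1719  x^+=0.8090  v^+=0.2630  a^+=-0.2378

a_post = -0.2378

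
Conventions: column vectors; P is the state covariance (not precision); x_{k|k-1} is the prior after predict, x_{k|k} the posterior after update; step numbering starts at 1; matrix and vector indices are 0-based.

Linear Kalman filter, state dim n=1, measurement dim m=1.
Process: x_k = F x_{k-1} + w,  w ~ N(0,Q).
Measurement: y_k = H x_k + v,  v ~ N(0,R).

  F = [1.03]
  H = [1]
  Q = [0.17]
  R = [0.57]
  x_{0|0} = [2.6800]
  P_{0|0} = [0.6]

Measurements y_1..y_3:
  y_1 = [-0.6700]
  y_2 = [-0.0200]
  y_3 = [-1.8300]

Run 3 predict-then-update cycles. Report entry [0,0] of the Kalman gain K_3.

K[0,0] = 0.4465

step 1: x^-=[2.7604]  P^-=[0.8065]  S=[1.3765]  K=[0.5859]  nu=[-3.4304]  x^+=[0.7505]  P^+=[0.3340]
step 2: x^-=[0.7730]  P^-=[0.5243]  S=[1.0943]  K=[0.4791]  nu=[-0.7930]  x^+=[0.3930]  P^+=[0.2731]
step 3: x^-=[0.4048]  P^-=[0.4597]  S=[1.0297]  K=[0.4465]  nu=[-2.2348]  x^+=[-0.5929]  P^+=[0.2545]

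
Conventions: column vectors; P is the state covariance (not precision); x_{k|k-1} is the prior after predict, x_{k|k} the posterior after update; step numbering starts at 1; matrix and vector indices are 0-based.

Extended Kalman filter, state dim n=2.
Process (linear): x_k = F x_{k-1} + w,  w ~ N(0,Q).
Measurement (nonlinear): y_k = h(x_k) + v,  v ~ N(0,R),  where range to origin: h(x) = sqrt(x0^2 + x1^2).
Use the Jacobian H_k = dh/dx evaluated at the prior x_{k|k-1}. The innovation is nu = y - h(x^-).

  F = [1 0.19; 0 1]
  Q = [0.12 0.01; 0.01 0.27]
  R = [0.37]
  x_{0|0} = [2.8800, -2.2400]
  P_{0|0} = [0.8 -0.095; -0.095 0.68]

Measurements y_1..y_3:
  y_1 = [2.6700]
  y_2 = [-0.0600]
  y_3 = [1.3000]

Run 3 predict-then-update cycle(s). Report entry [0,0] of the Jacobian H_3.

step 1: x^-=[2.4544, -2.2400]  P^-=[0.9084 0.0442; 0.0442 0.9500]  H_jac=[0.7386 -0.6741]  S=[1.2533]  K=[0.5116; -0.4849]  nu=[-0.6529]  x^+=[2.1204, -1.9234]  P^+=[0.5804 0.3551; 0.3551 0.6553]
step 2: x^-=[1.7549, -1.9234]  P^-=[0.8590 0.4896; 0.4896 0.9253]  H_jac=[0.6740 -0.7387]  S=[0.7776]  K=[0.2794; -0.4546]  nu=[-2.6637]  x^+=[1.0106, -0.7124]  P^+=[0.7983 0.5884; 0.5884 0.7646]
step 3: x^-=[0.8753, -0.7124]  P^-=[1.1695 0.7437; 0.7437 1.0346]  H_jac=[0.7756 -0.6313]  S=[0.7575]  K=[0.5776; -0.1008]  nu=[0.1714]  x^+=[0.9743, -0.7297]  P^+=[0.9168 0.7878; 0.7878 1.0269]

H_jac[0,0] = 0.7756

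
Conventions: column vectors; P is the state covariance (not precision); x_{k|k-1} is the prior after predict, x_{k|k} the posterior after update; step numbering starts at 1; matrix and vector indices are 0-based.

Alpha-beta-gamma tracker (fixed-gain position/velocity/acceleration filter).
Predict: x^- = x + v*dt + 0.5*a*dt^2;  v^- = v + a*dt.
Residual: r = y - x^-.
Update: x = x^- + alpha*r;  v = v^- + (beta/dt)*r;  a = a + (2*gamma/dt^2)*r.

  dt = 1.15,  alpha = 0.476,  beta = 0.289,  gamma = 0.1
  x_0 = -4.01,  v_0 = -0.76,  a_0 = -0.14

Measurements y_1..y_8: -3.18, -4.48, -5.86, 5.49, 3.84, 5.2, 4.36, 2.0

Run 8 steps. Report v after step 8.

step 1: x_pred=-4.9766  r=1.7966  x^+=-4.1214  v^+=-0.4695  a^+=0.1317
step 2: x_pred=-4.5743  r=0.0943  x^+=-4.5294  v^+=-0.2944  a^+=0.1459
step 3: x_pred=-4.7714  r=-1.0886  x^+=-5.2896  v^+=-0.4001  a^+=-0.0187
step 4: x_pred=-5.7620  r=11.2520  x^+=-0.4061  v^+=2.4061  a^+=1.6830
step 5: x_pred=3.4738  r=0.3662  x^+=3.6481  v^+=4.4335  a^+=1.7383
step 6: x_pred=9.8962  r=-4.6962  x^+=7.6608  v^+=5.2525  a^+=1.0281
step 7: x_pred=14.3810  r=-10.0210  x^+=9.6110  v^+=3.9165  a^+=-0.4873
step 8: x_pred=13.7927  r=-11.7927  x^+=8.1794  v^+=0.3925  a^+=-2.2707

v_post = 0.3925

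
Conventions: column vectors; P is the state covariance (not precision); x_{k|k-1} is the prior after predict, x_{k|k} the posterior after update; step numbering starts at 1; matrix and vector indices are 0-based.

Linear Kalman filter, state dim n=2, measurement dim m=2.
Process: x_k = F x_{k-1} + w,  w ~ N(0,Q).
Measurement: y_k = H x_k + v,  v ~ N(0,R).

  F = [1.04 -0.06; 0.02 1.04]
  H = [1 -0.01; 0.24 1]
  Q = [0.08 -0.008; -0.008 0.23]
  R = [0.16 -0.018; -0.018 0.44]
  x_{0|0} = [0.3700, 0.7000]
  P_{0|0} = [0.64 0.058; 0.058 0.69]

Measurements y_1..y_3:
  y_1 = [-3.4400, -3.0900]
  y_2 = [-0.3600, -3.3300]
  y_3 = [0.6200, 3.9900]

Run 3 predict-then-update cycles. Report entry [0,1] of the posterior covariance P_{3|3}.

P_post[0,1] = -0.0258

step 1: x^-=[0.3428, 0.7354]  P^-=[0.7675 0.0249; 0.0249 0.9790]  S=[0.9271 0.1813; 0.1813 1.4751]  K=[0.8195 0.0411; -0.1170 0.6821]  nu=[-3.7754, -3.9077]  x^+=[-2.9118, -1.4881]  P^+=[0.1301 -0.0279; -0.0279 0.3089]
step 2: x^-=[-2.9390, -1.6058]  P^-=[0.2253 -0.0547; -0.0547 0.5630]  S=[0.3865 -0.0242; -0.0242 0.9897]  K=[0.5853 0.0136; -0.1216 0.5526]  nu=[2.5629, -1.0188]  x^+=[-1.4528, -2.4806]  P^+=[0.0931 -0.0269; -0.0269 0.2518]
step 3: x^-=[-1.3621, -2.6089]  P^-=[0.1850 -0.0508; -0.0508 0.5013]  S=[0.3461 -0.0293; -0.0293 0.9275]  K=[0.5369 0.0100; -0.1170 0.5236]  nu=[1.9560, 6.9258]  x^+=[-0.2424, 0.7885]  P^+=[0.0855 -0.0258; -0.0258 0.2387]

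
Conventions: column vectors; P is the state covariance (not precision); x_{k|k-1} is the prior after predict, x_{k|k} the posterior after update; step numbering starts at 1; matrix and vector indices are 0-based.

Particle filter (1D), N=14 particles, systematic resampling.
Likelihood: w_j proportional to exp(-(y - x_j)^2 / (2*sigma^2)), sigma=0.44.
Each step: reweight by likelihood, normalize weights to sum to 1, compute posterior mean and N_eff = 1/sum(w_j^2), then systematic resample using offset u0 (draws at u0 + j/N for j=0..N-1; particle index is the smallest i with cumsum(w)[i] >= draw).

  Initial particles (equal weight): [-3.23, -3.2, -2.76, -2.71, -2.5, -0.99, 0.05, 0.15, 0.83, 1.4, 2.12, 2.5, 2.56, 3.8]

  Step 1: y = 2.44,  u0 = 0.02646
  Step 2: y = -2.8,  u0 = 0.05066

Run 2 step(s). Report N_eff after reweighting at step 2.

N_eff = 4.0005

step 1: w=[0.0000, 0.0000, 0.0000, 0.0000, 0.0000, 0.0000, 0.0000, 0.0000, 0.0004, 0.0219, 0.2749, 0.3548, 0.3450, 0.0030]  mean=2.3953  Neff=3.1161  idx=[10, 10, 10, 10, 11, 11, 11, 11, 11, 12, 12, 12, 12, 12]
step 2: w=[0.2500, 0.2500, 0.2500, 0.2500, 0.0000, 0.0000, 0.0000, 0.0000, 0.0000, 0.0000, 0.0000, 0.0000, 0.0000, 0.0000]  mean=2.1200  Neff=4.0005  idx=[0, 0, 0, 1, 1, 1, 1, 2, 2, 2, 3, 3, 3, 3]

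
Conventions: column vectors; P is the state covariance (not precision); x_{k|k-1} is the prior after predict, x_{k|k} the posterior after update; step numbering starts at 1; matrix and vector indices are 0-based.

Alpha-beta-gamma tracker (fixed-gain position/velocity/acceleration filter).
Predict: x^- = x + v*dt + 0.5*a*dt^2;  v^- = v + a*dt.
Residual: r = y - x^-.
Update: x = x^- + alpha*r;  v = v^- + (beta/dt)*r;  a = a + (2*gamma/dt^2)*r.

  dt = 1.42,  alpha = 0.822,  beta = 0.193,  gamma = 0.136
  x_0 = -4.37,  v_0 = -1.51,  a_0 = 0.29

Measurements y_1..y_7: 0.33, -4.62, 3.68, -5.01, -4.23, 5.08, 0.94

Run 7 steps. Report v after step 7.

step 1: x_pred=-6.2218  r=6.5518  x^+=-0.8362  v^+=-0.2077  a^+=1.1738
step 2: x_pred=0.0523  r=-4.6723  x^+=-3.7883  v^+=0.8241  a^+=0.5435
step 3: x_pred=-2.0702  r=5.7502  x^+=2.6565  v^+=2.3774  a^+=1.3192
step 4: x_pred=7.3624  r=-12.3724  x^+=-2.8077  v^+=2.5691  a^+=-0.3498
step 5: x_pred=0.4878  r=-4.7178  x^+=-3.3902  v^+=1.4312  a^+=-0.9862
step 6: x_pred=-2.3522  r=7.4322  x^+=3.7571  v^+=1.0410  a^+=0.0164
step 7: x_pred=5.2518  r=-4.3118  x^+=1.7075  v^+=0.4782  a^+=-0.5652

v_post = 0.4782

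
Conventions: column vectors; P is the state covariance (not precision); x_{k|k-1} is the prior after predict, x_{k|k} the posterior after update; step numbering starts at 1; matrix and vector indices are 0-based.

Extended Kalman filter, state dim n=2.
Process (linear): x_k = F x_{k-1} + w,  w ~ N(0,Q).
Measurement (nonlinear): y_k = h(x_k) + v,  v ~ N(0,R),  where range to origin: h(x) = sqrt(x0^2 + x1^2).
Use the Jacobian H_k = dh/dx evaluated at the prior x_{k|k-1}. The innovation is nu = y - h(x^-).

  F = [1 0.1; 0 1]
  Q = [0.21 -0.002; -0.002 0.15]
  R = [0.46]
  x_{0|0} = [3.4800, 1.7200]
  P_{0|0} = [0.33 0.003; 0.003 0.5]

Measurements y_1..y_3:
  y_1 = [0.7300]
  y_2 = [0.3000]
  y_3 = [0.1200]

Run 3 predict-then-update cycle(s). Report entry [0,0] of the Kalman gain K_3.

K[0,0] = 0.4681

step 1: x^-=[3.6520, 1.7200]  P^-=[0.5456 0.0510; 0.0510 0.6500]  H_jac=[0.9047 0.4261]  S=[1.0639]  K=[0.4844; 0.3037]  nu=[-3.3068]  x^+=[2.0502, 0.7157]  P^+=[0.2960 -0.1055; -0.1055 0.5519]
step 2: x^-=[2.1218, 0.7157]  P^-=[0.4904 -0.0523; -0.0523 0.7019]  H_jac=[0.9475 0.3196]  S=[0.9403]  K=[0.4764; 0.1859]  nu=[-1.9393]  x^+=[1.1980, 0.3553]  P^+=[0.2770 -0.1356; -0.1356 0.6694]
step 3: x^-=[1.2335, 0.3553]  P^-=[0.4666 -0.0706; -0.0706 0.8194]  H_jac=[0.9609 0.2768]  S=[0.9160]  K=[0.4681; 0.1735]  nu=[-1.1637]  x^+=[0.6888, 0.1534]  P^+=[0.2659 -0.1450; -0.1450 0.7918]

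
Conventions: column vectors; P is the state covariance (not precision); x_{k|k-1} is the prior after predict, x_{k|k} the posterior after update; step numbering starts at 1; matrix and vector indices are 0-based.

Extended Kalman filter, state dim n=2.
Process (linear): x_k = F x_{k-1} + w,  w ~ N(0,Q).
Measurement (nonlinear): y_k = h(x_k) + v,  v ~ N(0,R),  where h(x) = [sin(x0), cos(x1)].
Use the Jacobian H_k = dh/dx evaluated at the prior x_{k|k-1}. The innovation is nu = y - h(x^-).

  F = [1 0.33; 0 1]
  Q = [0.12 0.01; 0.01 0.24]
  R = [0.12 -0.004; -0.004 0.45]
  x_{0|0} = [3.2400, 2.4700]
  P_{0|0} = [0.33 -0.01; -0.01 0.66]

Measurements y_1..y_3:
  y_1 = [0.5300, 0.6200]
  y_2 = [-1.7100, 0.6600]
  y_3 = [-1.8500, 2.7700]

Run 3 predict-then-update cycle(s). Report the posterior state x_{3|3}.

x_post = [4.3146, -0.0527]

step 1: x^-=[4.0551, 2.4700]  P^-=[0.5153 0.2178; 0.2178 0.9000]  H_jac=[-0.6110 0.0000; 0.0000 -0.6222]  S=[0.3123 0.0788; 0.0788 0.7985]  K=[-0.9897 -0.0721; -0.2554 -0.6762]  nu=[1.3217, 1.4028]  x^+=[2.6459, 1.1839]  P^+=[0.1939 0.0457; 0.0457 0.4874]
step 2: x^-=[3.0366, 1.1839]  P^-=[0.3972 0.2166; 0.2166 0.7274]  H_jac=[-0.9945 0.0000; 0.0000 -0.9261]  S=[0.5128 0.1955; 0.1955 1.0738]  K=[-0.7512 -0.0500; -0.1944 -0.5919]  nu=[-1.8148, 0.2826]  x^+=[4.3857, 1.3693]  P^+=[0.0904 0.0211; 0.0211 0.2868]
step 3: x^-=[4.8376, 1.3693]  P^-=[0.2556 0.1257; 0.1257 0.5268]  H_jac=[0.1248 0.0000; 0.0000 -0.9798]  S=[0.1240 -0.0194; -0.0194 0.9557]  K=[0.2380 -0.1241; 0.0423 -0.5392]  nu=[-0.8578, 2.5699]  x^+=[4.3146, -0.0527]  P^+=[0.2327 0.0579; 0.0579 0.2478]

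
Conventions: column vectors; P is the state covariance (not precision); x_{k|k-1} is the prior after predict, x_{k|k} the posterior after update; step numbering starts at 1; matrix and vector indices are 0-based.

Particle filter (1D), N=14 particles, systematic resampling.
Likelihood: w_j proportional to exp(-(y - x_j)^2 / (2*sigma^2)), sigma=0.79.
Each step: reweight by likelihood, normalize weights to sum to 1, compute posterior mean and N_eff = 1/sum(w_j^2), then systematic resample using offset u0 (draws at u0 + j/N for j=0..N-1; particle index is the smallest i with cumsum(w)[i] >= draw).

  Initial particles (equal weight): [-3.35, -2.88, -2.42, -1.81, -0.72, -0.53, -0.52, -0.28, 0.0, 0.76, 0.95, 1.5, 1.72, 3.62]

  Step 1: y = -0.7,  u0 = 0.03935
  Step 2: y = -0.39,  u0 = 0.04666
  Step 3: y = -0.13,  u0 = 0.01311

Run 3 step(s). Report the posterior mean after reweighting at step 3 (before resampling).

step 1: w=[0.0007, 0.0042, 0.0176, 0.0702, 0.1882, 0.1840, 0.1835, 0.1635, 0.1272, 0.0341, 0.0213, 0.0039, 0.0017, 0.0000]  mean=-0.5032  Neff=6.5474  idx=[3, 4, 4, 4, 5, 5, 6, 6, 6, 7, 7, 8, 8, 9]
step 2: w=[0.0166, 0.0765, 0.0765, 0.0765, 0.0822, 0.0822, 0.0824, 0.0824, 0.0824, 0.0827, 0.0827, 0.0739, 0.0739, 0.0289]  mean=-0.4353  Neff=12.9572  idx=[1, 2, 3, 4, 5, 5, 6, 7, 8, 9, 10, 11, 12, 13]
step 3: w=[0.0629, 0.0629, 0.0629, 0.0731, 0.0731, 0.0731, 0.0736, 0.0736, 0.0736, 0.0816, 0.0816, 0.0820, 0.0820, 0.0441]  mean=-0.3791  Neff=13.7268  idx=[0, 1, 2, 3, 4, 5, 6, 7, 8, 9, 10, 11, 11, 12]

post_mean = -0.3791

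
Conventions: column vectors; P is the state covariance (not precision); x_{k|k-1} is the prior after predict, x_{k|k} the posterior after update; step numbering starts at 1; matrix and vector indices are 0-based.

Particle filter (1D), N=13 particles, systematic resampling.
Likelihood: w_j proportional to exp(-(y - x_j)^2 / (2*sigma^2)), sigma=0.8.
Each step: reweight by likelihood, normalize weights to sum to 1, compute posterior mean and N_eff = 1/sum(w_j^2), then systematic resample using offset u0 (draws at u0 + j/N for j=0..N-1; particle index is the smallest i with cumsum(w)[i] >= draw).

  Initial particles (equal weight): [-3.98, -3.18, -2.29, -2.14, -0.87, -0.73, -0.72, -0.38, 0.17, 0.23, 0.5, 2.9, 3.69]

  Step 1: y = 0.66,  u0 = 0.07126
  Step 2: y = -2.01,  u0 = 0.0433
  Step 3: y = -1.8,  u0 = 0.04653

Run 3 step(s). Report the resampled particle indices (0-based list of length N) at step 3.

resampled_idx = [0, 1, 1, 2, 3, 3, 4, 5, 6, 6, 7, 8, 9]

step 1: w=[0.0000, 0.0000, 0.0003, 0.0006, 0.0430, 0.0592, 0.0605, 0.1150, 0.2219, 0.2317, 0.2624, 0.0053, 0.0002]  mean=0.0686  Neff=5.1539  idx=[5, 6, 7, 8, 8, 8, 9, 9, 9, 10, 10, 10, 10]
step 2: w=[0.3318, 0.3252, 0.1497, 0.0291, 0.0291, 0.0291, 0.0237, 0.0237, 0.0237, 0.0087, 0.0087, 0.0087, 0.0087]  mean=-0.4847  Neff=4.1181  idx=[0, 0, 0, 0, 1, 1, 1, 1, 2, 2, 3, 5, 9]
step 3: w=[0.1084, 0.1084, 0.1084, 0.1084, 0.1066, 0.1066, 0.1066, 0.1066, 0.0549, 0.0549, 0.0128, 0.0128, 0.0043]  mean=-0.6590  Neff=10.1103  idx=[0, 1, 1, 2, 3, 3, 4, 5, 6, 6, 7, 8, 9]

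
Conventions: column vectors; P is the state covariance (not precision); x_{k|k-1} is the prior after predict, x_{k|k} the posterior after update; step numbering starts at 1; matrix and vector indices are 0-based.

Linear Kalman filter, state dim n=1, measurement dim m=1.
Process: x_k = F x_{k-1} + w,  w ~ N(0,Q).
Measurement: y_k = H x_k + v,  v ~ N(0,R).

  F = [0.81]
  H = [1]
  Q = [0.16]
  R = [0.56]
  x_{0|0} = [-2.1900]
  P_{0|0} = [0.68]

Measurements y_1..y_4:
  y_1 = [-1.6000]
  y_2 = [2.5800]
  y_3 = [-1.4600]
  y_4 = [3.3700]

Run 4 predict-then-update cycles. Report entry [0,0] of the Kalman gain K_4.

step 1: x^-=[-1.7739]  P^-=[0.6061]  S=[1.1661]  K=[0.5198]  nu=[0.1739]  x^+=[-1.6835]  P^+=[0.2911]
step 2: x^-=[-1.3636]  P^-=[0.3510]  S=[0.9110]  K=[0.3853]  nu=[3.9436]  x^+=[0.1557]  P^+=[0.2158]
step 3: x^-=[0.1262]  P^-=[0.3016]  S=[0.8616]  K=[0.3500]  nu=[-1.5862]  x^+=[-0.4290]  P^+=[0.1960]
step 4: x^-=[-0.3475]  P^-=[0.2886]  S=[0.8486]  K=[0.3401]  nu=[3.7175]  x^+=[0.9168]  P^+=[0.1905]

K[0,0] = 0.3401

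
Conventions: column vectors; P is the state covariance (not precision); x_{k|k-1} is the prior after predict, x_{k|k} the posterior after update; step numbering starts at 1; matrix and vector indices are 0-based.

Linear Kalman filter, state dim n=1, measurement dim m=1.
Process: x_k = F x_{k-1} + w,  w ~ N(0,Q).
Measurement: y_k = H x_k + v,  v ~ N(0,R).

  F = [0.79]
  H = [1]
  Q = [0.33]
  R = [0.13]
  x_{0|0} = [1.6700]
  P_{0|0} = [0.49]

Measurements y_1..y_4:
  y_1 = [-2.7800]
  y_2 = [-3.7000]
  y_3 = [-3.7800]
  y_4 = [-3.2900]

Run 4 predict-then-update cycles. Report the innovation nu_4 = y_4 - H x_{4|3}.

step 1: x^-=[1.3193]  P^-=[0.6358]  S=[0.7658]  K=[0.8302]  nu=[-4.0993]  x^+=[-2.0841]  P^+=[0.1079]
step 2: x^-=[-1.6465]  P^-=[0.3974]  S=[0.5274]  K=[0.7535]  nu=[-2.0535]  x^+=[-3.1938]  P^+=[0.0980]
step 3: x^-=[-2.5231]  P^-=[0.3911]  S=[0.5211]  K=[0.7505]  nu=[-1.2569]  x^+=[-3.4665]  P^+=[0.0976]
step 4: x^-=[-2.7385]  P^-=[0.3909]  S=[0.5209]  K=[0.7504]  nu=[-0.5515]  x^+=[-3.1524]  P^+=[0.0976]

innov = [-0.5515]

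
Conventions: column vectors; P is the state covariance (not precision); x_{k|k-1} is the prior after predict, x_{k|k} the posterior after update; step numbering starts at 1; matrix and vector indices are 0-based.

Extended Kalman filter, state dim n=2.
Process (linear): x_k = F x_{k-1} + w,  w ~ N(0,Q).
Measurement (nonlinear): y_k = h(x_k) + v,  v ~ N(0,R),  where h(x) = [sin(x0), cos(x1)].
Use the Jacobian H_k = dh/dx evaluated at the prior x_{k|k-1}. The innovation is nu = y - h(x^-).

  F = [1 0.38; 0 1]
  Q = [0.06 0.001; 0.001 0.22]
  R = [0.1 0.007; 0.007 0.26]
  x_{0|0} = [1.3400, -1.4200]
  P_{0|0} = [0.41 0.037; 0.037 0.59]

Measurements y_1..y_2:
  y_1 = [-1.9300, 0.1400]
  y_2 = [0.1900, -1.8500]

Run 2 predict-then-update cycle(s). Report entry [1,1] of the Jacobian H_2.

step 1: x^-=[0.8004, -1.4200]  P^-=[0.5833 0.2622; 0.2622 0.8100]  H_jac=[0.6964 0.0000; 0.0000 0.9887]  S=[0.3829 0.1875; 0.1875 1.0517]  K=[1.0302 0.0628; 0.1139 0.7411]  nu=[-2.6476, -0.0102]  x^+=[-1.9277, -1.7292]  P^+=[0.1486 0.0238; 0.0238 0.1957]
step 2: x^-=[-2.5848, -1.7292]  P^-=[0.2549 0.0992; 0.0992 0.4157]  H_jac=[-0.8490 0.0000; 0.0000 0.9875]  S=[0.2837 -0.0761; -0.0761 0.6654]  K=[-0.7462 0.0618; -0.1353 0.6015]  nu=[0.7184, -1.6923]  x^+=[-3.2255, -2.8443]  P^+=[0.0874 0.0110; 0.0110 0.1574]

H_jac[1,1] = 0.9875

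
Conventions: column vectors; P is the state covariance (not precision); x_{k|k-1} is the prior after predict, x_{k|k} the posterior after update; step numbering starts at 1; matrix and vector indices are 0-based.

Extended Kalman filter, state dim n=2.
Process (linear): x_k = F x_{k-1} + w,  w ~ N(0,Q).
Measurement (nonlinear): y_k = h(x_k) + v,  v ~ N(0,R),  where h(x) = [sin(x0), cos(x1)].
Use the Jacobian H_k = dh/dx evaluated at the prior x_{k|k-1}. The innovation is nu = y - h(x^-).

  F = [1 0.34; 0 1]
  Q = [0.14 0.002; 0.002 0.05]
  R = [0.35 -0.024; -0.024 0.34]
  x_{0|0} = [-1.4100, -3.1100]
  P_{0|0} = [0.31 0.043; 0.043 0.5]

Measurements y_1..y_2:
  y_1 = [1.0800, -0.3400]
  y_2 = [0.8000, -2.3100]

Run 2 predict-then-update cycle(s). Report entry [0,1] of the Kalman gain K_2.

K[0,1] = -0.2484

step 1: x^-=[-2.4674, -3.1100]  P^-=[0.5370 0.2150; 0.2150 0.5500]  H_jac=[-0.7812 0.0000; 0.0000 0.0316]  S=[0.6778 -0.0293; -0.0293 0.3405]  K=[-0.6205 -0.0335; -0.2465 0.0298]  nu=[1.7043, 0.6595]  x^+=[-3.5469, -3.5105]  P^+=[0.2770 0.1114; 0.1114 0.5081]
step 2: x^-=[-4.7405, -3.5105]  P^-=[0.5514 0.2861; 0.2861 0.5581]  H_jac=[0.0281 0.0000; 0.0000 -0.3606]  S=[0.3504 -0.0269; -0.0269 0.4126]  K=[0.0251 -0.2484; -0.0146 -0.4887]  nu=[-0.1996, -1.3773]  x^+=[-4.4033, -2.8345]  P^+=[0.5254 0.2359; 0.2359 0.4598]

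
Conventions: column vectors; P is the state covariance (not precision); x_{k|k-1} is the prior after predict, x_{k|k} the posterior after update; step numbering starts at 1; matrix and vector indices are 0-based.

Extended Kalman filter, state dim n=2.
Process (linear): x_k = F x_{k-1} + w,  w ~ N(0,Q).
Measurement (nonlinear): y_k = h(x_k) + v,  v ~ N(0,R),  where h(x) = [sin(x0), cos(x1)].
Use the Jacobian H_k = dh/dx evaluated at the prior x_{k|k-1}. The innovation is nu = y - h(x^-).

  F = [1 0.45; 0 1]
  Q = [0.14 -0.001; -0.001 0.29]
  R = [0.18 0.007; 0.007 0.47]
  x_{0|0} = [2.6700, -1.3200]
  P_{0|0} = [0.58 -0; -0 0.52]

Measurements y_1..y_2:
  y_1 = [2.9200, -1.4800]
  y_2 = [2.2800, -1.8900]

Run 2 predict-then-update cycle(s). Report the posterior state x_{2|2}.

step 1: x^-=[2.0760, -1.3200]  P^-=[0.8253 0.2330; 0.2330 0.8100]  H_jac=[-0.4840 0.0000; 0.0000 0.9687]  S=[0.3733 -0.1022; -0.1022 1.2301]  K=[-1.0434 0.0968; -0.1303 0.6270]  nu=[2.0449, -1.7282]  x^+=[-0.2250, -2.6702]  P^+=[0.3867 0.0394; 0.0394 0.3033]
step 2: x^-=[-1.4266, -2.6702]  P^-=[0.6236 0.1749; 0.1749 0.5933]  H_jac=[0.1437 0.0000; 0.0000 0.4541]  S=[0.1929 0.0184; 0.0184 0.5924]  K=[0.4532 0.1200; 0.0871 0.4521]  nu=[3.2696, -0.9991]  x^+=[-0.0648, -2.8370]  P^+=[0.5734 0.1312; 0.1312 0.4693]

x_post = [-0.0648, -2.8370]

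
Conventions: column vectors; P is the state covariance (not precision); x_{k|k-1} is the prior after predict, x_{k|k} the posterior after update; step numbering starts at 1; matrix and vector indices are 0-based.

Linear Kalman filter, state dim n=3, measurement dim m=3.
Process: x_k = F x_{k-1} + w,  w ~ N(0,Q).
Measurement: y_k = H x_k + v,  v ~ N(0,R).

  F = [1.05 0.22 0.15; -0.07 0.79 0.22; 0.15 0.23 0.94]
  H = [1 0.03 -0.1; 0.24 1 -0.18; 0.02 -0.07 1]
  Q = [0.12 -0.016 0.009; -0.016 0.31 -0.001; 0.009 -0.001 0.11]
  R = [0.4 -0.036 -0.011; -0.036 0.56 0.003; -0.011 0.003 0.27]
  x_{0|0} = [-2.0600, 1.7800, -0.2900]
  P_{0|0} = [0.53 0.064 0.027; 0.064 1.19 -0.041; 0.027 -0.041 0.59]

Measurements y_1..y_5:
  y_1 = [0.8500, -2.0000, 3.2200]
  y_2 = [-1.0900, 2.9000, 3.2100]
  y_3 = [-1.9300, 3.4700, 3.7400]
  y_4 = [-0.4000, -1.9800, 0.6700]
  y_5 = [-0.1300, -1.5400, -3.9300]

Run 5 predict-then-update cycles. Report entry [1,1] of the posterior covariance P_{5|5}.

P_post[1,1] = 0.2738

step 1: x^-=[-1.8149, 1.4866, -0.1722]  P^-=[0.8106 0.2226 0.2708; 0.2226 1.0617 0.3048; 0.2708 0.3048 0.7005]  S=[1.1759 0.3398 0.1990; 0.3398 1.6647 0.1799; 0.1990 0.1799 0.9436]  K=[0.6255 0.0784 0.1408; -0.0126 0.6251 0.1325; 0.0413 0.0618 0.7050]  nu=[2.6031, -3.0820, 3.5326]  x^+=[0.0691, -0.0049, 2.2355]  P^+=[0.2492 -0.0337 0.0240; -0.0337 0.3706 0.0644; 0.0240 0.0644 0.1941]
step 2: x^-=[0.4068, 0.4831, 2.1106]  P^-=[0.4133 0.0251 0.1249; 0.0251 0.5773 0.1507; 0.1249 0.1507 0.3390]  S=[0.7929 0.0705 0.0907; 0.0705 1.1191 0.0858; 0.0907 0.0858 0.5959]  K=[0.4862 0.0497 0.1395; -0.0226 0.4893 0.1190; 0.0534 0.0623 0.5384]  nu=[-1.3002, 2.6992, 1.1251]  x^+=[0.0656, 1.9671, 2.8151]  P^+=[0.1947 -0.0313 0.0264; -0.0313 0.2926 0.0549; 0.0264 0.0549 0.1483]
step 3: x^-=[0.9239, 2.1687, 3.1084]  P^-=[0.3497 0.0150 0.1067; 0.0150 0.5225 0.1203; 0.1067 0.1203 0.2899]  S=[0.7319 0.0494 0.0758; 0.0494 1.0667 0.0630; 0.0758 0.0630 0.5500]  K=[0.4464 0.0459 0.1380; -0.0167 0.4677 0.1015; 0.0554 0.0557 0.5017]  nu=[-2.6082, 1.6390, 0.7649]  x^+=[-0.0596, 3.0564, 3.4390]  P^+=[0.1789 -0.0281 0.0269; -0.0281 0.2784 0.0490; 0.0269 0.0490 0.1379]
step 4: x^-=[1.1256, 3.1753, 3.9267]  P^-=[0.3326 0.0151 0.1020; 0.0151 0.5106 0.1114; 0.1020 0.1114 0.2775]  S=[0.7157 0.0467 0.0717; 0.0467 1.0571 0.0558; 0.0717 0.0558 0.5386]  K=[0.4344 0.0459 0.1372; -0.0129 0.4631 0.0947; 0.0557 0.0528 0.4916]  nu=[-1.2282, -4.7186, -3.0569]  x^+=[-0.0441, 0.7167, 2.1061]  P^+=[0.1741 -0.0264 0.0271; -0.0264 0.2748 0.0469; 0.0271 0.0469 0.1350]
step 5: x^-=[0.4273, 1.0326, 2.1379]  P^-=[0.3277 0.0157 0.1008; 0.0157 0.5073 0.1086; 0.1008 0.1086 0.2738]  S=[0.7110 0.0466 0.0706; 0.0466 1.0548 0.0536; 0.0706 0.0536 0.5352]  K=[0.4307 0.0463 0.1370; -0.0112 0.4618 0.0924; 0.0559 0.0519 0.4886]  nu=[-0.3745, -2.2903, -6.0042]  x^+=[-0.6626, -0.5755, -0.9355]  P^+=[0.1726 -0.0257 0.0271; -0.0257 0.2738 0.0461; 0.0271 0.0461 0.1342]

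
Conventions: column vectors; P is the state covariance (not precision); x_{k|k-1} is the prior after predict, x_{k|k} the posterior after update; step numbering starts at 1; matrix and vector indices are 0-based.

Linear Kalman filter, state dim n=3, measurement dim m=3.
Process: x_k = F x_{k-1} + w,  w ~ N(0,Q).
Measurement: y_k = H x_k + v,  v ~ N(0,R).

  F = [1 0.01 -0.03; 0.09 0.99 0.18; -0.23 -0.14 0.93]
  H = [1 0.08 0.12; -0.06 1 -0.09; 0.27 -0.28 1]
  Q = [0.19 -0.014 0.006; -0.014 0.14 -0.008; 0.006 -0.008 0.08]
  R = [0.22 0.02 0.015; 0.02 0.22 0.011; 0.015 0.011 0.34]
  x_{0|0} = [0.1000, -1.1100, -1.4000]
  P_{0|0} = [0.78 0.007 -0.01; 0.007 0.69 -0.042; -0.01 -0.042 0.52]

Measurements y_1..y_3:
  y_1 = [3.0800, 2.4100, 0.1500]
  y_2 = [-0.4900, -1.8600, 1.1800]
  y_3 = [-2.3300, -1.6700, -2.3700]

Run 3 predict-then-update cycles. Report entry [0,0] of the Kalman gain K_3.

step 1: x^-=[0.1309, -1.3419, -1.1696]  P^-=[0.9713 0.0666 -0.1998; 0.0666 0.8254 -0.0724; -0.1998 -0.0724 0.6002]  S=[1.1665 0.0988 0.1039; 0.0988 1.0566 -0.3282; 0.1039 -0.3282 0.9983]  K=[0.8288 -0.0733 -0.0665; 0.0447 0.7674 -0.0384; -0.1782 0.1006 0.6191]  nu=[3.1968, 3.6545, 0.9085]  x^+=[2.4522, 1.5705, -0.8091]  P^+=[0.1866 0.0055 -0.0598; 0.0055 0.1735 0.0431; -0.0598 0.0431 0.2372]
step 2: x^-=[2.4922, 1.6299, -1.5363]  P^-=[0.3805 -0.0031 -0.1000; -0.0031 0.3337 0.0386; -0.1000 0.0386 0.3131]  S=[0.5834 0.0315 0.0472; 0.0315 0.5499 -0.0697; 0.0472 -0.0697 0.6319]  K=[0.6393 -0.0737 -0.0502; 0.0181 0.5968 -0.0237; -0.1439 0.0959 0.4570]  nu=[-2.9282, -3.4786, 2.4998]  x^+=[0.7513, -0.5582, -0.3063]  P^+=[0.1440 0.0004 -0.0471; 0.0004 0.1347 0.0364; -0.0471 0.0364 0.1772]
step 3: x^-=[0.7549, -0.5402, -0.3795]  P^-=[0.3370 -0.0096 -0.0759; -0.0096 0.2904 0.0305; -0.0759 0.0305 0.2542]  S=[0.5434 0.0215 0.0555; 0.0215 0.5085 -0.0637; 0.0555 -0.0637 0.5849]  K=[0.6087 -0.0754 -0.0356; 0.0127 0.5624 -0.0312; -0.1237 0.0800 0.4054]  nu=[-2.9961, -1.1187, -2.3456]  x^+=[-0.9009, -1.1342, -1.0493]  P^+=[0.1368 -0.0003 -0.0408; -0.0003 0.1264 0.0312; -0.0408 0.0312 0.1566]

K[0,0] = 0.6087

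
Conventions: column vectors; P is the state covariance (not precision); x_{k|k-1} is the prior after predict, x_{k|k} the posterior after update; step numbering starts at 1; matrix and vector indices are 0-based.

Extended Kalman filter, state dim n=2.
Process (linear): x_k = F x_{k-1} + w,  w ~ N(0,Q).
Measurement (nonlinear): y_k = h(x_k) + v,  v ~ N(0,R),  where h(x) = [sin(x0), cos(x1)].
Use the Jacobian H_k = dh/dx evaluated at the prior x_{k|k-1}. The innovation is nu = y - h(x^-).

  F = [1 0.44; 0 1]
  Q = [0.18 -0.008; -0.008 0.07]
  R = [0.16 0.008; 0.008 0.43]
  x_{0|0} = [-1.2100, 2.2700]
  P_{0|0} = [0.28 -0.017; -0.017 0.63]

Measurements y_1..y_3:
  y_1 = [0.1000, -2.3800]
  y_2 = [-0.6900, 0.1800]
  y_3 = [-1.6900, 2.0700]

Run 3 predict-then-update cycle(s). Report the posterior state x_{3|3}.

step 1: x^-=[-0.2112, 2.2700]  P^-=[0.5670 0.2522; 0.2522 0.7000]  H_jac=[0.9778 0.0000; 0.0000 -0.7654]  S=[0.7021 -0.1807; -0.1807 0.8400]  K=[0.7733 -0.0634; 0.1980 -0.5952]  nu=[0.3096, -1.7364]  x^+=[0.1383, 3.3647]  P^+=[0.1260 0.0275; 0.0275 0.3323]
step 2: x^-=[1.6188, 3.3647]  P^-=[0.3946 0.1658; 0.1658 0.4023]  H_jac=[-0.0480 0.0000; 0.0000 0.2213]  S=[0.1609 0.0062; 0.0062 0.4497]  K=[-0.1210 0.0832; -0.0572 0.1988]  nu=[-1.6888, 1.1552]  x^+=[1.9193, 3.6909]  P^+=[0.3892 0.1574; 0.1574 0.3842]
step 3: x^-=[3.5433, 3.6909]  P^-=[0.7821 0.3184; 0.3184 0.4542]  H_jac=[-0.9204 0.0000; 0.0000 0.5221]  S=[0.8226 -0.1450; -0.1450 0.5538]  K=[-0.8620 0.0745; -0.2944 0.3511]  nu=[-1.2991, 2.9229]  x^+=[4.8807, 5.0995]  P^+=[0.1492 0.0481; 0.0481 0.2846]

x_post = [4.8807, 5.0995]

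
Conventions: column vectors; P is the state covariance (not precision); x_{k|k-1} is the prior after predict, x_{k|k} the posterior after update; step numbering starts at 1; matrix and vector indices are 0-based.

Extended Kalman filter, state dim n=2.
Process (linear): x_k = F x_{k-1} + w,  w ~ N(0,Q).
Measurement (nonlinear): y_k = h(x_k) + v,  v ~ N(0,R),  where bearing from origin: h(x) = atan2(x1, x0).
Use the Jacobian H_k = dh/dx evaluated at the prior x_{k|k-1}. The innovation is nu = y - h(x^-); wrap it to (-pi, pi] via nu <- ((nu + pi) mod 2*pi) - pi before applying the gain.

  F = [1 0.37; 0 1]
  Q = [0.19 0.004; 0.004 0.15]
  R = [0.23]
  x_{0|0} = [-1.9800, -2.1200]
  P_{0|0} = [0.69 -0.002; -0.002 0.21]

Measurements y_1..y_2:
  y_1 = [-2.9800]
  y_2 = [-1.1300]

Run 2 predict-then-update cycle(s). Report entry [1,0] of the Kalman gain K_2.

K[1,0] = -0.2960

step 1: x^-=[-2.7644, -2.1200]  P^-=[0.9073 0.0797; 0.0797 0.3600]  H_jac=[0.1747 -0.2278]  S=[0.2700]  K=[0.5197; -0.2521]  nu=[-0.4926]  x^+=[-3.0204, -1.9958]  P^+=[0.8343 0.1151; 0.1151 0.3428]
step 2: x^-=[-3.7589, -1.9958]  P^-=[1.1564 0.2459; 0.2459 0.4928]  H_jac=[0.1102 -0.2075]  S=[0.2540]  K=[0.3007; -0.2960]  nu=[1.5235]  x^+=[-3.3007, -2.4467]  P^+=[1.1335 0.2685; 0.2685 0.4706]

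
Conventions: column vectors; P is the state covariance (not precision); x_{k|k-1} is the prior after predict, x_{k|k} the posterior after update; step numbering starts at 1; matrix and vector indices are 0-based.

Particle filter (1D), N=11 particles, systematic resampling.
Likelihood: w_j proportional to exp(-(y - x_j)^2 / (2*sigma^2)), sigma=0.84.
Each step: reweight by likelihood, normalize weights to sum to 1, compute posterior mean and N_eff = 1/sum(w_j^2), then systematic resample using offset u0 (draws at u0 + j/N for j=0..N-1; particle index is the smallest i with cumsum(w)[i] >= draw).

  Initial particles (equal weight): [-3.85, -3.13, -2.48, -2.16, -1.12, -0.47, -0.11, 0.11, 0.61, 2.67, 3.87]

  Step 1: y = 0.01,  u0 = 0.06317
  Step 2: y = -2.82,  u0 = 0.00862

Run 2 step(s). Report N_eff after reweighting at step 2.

N_eff = 2.1175

step 1: w=[0.0000, 0.0002, 0.0030, 0.0087, 0.0995, 0.2088, 0.2434, 0.2441, 0.1905, 0.0016, 0.0000]  mean=-0.1160  Neff=4.7909  idx=[4, 5, 5, 6, 6, 6, 7, 7, 7, 8, 8]
step 2: w=[0.6693, 0.1036, 0.1036, 0.0285, 0.0285, 0.0285, 0.0118, 0.0118, 0.0118, 0.0012, 0.0012]  mean=-0.8510  Neff=2.1175  idx=[0, 0, 0, 0, 0, 0, 0, 0, 1, 2, 4]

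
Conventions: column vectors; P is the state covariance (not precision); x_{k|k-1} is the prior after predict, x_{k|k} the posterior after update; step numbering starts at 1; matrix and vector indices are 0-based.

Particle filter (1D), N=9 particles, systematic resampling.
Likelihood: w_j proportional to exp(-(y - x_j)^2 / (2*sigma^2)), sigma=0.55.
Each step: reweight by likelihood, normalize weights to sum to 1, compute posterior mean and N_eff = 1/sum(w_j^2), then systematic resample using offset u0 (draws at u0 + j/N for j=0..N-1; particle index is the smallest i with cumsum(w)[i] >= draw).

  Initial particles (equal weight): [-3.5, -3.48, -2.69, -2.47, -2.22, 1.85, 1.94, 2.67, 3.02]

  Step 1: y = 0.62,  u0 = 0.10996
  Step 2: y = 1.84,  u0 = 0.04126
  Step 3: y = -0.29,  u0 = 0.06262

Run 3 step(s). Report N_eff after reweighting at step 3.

N_eff = 8.3967

step 1: w=[0.0000, 0.0000, 0.0000, 0.0000, 0.0000, 0.5893, 0.4033, 0.0069, 0.0005]  mean=1.8925  Neff=1.9611  idx=[5, 5, 5, 5, 5, 6, 6, 6, 7]
step 2: w=[0.1209, 0.1209, 0.1209, 0.1209, 0.1209, 0.1189, 0.1189, 0.1189, 0.0387]  mean=1.9139  Neff=8.5460  idx=[0, 1, 2, 3, 4, 4, 5, 6, 7]
step 3: w=[0.1322, 0.1322, 0.1322, 0.1322, 0.1322, 0.1322, 0.0690, 0.0690, 0.0690]  mean=1.8686  Neff=8.3967  idx=[0, 1, 2, 2, 3, 4, 5, 6, 8]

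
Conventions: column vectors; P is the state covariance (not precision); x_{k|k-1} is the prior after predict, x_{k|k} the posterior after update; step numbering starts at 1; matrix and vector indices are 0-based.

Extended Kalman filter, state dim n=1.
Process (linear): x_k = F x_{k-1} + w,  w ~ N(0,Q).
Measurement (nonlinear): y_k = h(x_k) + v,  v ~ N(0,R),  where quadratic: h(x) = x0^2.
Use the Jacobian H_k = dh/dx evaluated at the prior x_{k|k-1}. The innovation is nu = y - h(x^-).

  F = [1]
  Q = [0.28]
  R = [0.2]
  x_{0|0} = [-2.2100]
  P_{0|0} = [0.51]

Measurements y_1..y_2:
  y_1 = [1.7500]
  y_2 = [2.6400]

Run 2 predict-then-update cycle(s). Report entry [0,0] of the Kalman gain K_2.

step 1: x^-=[-2.2100]  P^-=[0.7900]  H_jac=[-4.4200]  S=[15.6338]  K=[-0.2234]  nu=[-3.1341]  x^+=[-1.5100]  P^+=[0.0101]
step 2: x^-=[-1.5100]  P^-=[0.2901]  H_jac=[-3.0200]  S=[2.8459]  K=[-0.3079]  nu=[0.3599]  x^+=[-1.6208]  P^+=[0.0204]

K[0,0] = -0.3079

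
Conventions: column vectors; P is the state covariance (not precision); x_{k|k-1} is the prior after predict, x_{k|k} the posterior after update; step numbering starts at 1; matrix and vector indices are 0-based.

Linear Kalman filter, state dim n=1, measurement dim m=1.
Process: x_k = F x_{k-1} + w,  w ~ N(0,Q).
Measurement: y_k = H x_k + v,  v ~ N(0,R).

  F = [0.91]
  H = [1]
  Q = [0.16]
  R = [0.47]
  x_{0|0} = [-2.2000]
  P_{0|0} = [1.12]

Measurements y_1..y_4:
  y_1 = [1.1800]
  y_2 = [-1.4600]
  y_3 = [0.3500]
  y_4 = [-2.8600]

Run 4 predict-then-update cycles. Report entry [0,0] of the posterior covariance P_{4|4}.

P_post[0,0] = 0.1922

step 1: x^-=[-2.0020]  P^-=[1.0875]  S=[1.5575]  K=[0.6982]  nu=[3.1820]  x^+=[0.2198]  P^+=[0.3282]
step 2: x^-=[0.2000]  P^-=[0.4318]  S=[0.9018]  K=[0.4788]  nu=[-1.6600]  x^+=[-0.5948]  P^+=[0.2250]
step 3: x^-=[-0.5413]  P^-=[0.3464]  S=[0.8164]  K=[0.4243]  nu=[0.8913]  x^+=[-0.1631]  P^+=[0.1994]
step 4: x^-=[-0.1485]  P^-=[0.3251]  S=[0.7951]  K=[0.4089]  nu=[-2.7115]  x^+=[-1.2572]  P^+=[0.1922]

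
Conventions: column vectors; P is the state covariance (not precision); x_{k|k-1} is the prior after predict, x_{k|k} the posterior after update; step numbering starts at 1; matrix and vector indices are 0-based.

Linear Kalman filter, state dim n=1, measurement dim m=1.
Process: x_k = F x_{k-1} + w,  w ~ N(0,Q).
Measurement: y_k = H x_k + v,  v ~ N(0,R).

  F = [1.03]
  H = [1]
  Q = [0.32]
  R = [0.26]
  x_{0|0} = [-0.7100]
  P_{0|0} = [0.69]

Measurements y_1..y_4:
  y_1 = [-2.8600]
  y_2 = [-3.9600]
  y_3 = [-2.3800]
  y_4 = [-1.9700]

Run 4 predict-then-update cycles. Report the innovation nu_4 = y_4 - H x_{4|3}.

step 1: x^-=[-0.7313]  P^-=[1.0520]  S=[1.3120]  K=[0.8018]  nu=[-2.1287]  x^+=[-2.4382]  P^+=[0.2085]
step 2: x^-=[-2.5113]  P^-=[0.5412]  S=[0.8012]  K=[0.6755]  nu=[-1.4487]  x^+=[-3.4899]  P^+=[0.1756]
step 3: x^-=[-3.5946]  P^-=[0.5063]  S=[0.7663]  K=[0.6607]  nu=[1.2146]  x^+=[-2.7921]  P^+=[0.1718]
step 4: x^-=[-2.8758]  P^-=[0.5022]  S=[0.7622]  K=[0.6589]  nu=[0.9058]  x^+=[-2.2790]  P^+=[0.1713]

innov = [0.9058]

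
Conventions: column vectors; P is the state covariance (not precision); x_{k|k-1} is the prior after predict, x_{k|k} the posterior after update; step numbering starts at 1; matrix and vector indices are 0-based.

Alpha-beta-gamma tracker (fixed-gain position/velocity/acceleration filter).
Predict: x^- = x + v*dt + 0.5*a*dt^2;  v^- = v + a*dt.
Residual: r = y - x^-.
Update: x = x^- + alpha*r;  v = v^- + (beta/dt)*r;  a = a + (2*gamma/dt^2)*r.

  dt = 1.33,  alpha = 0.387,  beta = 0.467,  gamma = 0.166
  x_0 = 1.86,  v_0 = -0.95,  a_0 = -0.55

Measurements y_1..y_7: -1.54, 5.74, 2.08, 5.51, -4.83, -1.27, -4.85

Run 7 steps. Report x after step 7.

x_post = -5.4897

step 1: x_pred=0.1101  r=-1.6501  x^+=-0.5285  v^+=-2.2609  a^+=-0.8597
step 2: x_pred=-4.2958  r=10.0358  x^+=-0.4120  v^+=0.1196  a^+=1.0239
step 3: x_pred=0.6527  r=1.4273  x^+=1.2051  v^+=1.9826  a^+=1.2918
step 4: x_pred=4.9844  r=0.5256  x^+=5.1878  v^+=3.8852  a^+=1.3904
step 5: x_pred=11.5849  r=-16.4149  x^+=5.2323  v^+=-0.0292  a^+=-1.6904
step 6: x_pred=3.6984  r=-4.9684  x^+=1.7756  v^+=-4.0220  a^+=-2.6229
step 7: x_pred=-5.8935  r=1.0435  x^+=-5.4897  v^+=-7.1441  a^+=-2.4271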